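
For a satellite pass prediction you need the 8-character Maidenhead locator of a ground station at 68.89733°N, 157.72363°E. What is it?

QP88uv65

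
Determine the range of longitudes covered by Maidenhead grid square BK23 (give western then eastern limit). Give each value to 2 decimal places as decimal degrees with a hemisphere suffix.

Field B=1, K=10: +1·20° lon, +10·10° lat → SW at lon -160°, lat 10°.
Square 2, 3: +2·2° lon, +3·1° lat → SW at lon -156°, lat 13°.
Cell spans 2° lon × 1° lat.
west 156.00° W, east 154.00° W.

156.00° W, 154.00° W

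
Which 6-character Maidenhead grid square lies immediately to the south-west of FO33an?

FO23xm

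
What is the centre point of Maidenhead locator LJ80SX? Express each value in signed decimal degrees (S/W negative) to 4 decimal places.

Field L=11, J=9: +11·20° lon, +9·10° lat → SW at lon 40°, lat 0°.
Square 8, 0: +8·2° lon, +0·1° lat → SW at lon 56°, lat 0°.
Subsquare s=18, x=23: +18·0.0833333° lon, +23·0.0416667° lat → SW at lon 57.5°, lat 0.958333°.
Cell spans 0.0833333° lon × 0.0416667° lat. Centre is SW corner plus half of each.
latitude 0.9792, longitude 57.5417.

0.9792, 57.5417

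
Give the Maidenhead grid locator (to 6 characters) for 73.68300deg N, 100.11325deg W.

DQ93wq

Offset from 180°W / 90°S: lon 79.8868°, lat 163.6830°.
Field: lon ⌊79.8868/20⌋ = 3 → D; lat ⌊163.6830/10⌋ = 16 → Q.
Square: lon ⌊19.8868/2⌋ = 9; lat ⌊3.6830/1⌋ = 3.
Subsquare: lon ⌊1.8868/0.0833333⌋ = 22 → w; lat ⌊0.6830/0.0416667⌋ = 16 → q.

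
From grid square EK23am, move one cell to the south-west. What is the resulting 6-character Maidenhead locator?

EK13xl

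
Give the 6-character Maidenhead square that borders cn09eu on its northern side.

Latitude subsquare u = 20; +1 → 21 = v.
The longitude characters are unchanged.

CN09ev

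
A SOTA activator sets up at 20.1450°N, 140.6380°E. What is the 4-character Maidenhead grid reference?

Add 180° to longitude and 90° to latitude: 320.64, 110.14.
Field (20°×10°, letters A–R): lon ⌊320.64/20⌋ = 16 → Q; lat ⌊110.14/10⌋ = 11 → L.
Square (2°×1°, digits 0–9): lon ⌊0.64/2⌋ = 0; lat ⌊0.14/1⌋ = 0.

QL00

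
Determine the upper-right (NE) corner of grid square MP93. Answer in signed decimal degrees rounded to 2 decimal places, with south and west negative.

64.00, 80.00

Field M=12, P=15: +12·20° lon, +15·10° lat → SW at lon 60°, lat 60°.
Square 9, 3: +9·2° lon, +3·1° lat → SW at lon 78°, lat 63°.
Cell spans 2° lon × 1° lat. NE corner is SW corner plus one full cell.
latitude 64.00, longitude 80.00.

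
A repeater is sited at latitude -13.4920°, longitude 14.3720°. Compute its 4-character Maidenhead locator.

Offset from 180°W / 90°S: lon 194.37°, lat 76.51°.
Field: lon ⌊194.37/20⌋ = 9 → J; lat ⌊76.51/10⌋ = 7 → H.
Square: lon ⌊14.37/2⌋ = 7; lat ⌊6.51/1⌋ = 6.

JH76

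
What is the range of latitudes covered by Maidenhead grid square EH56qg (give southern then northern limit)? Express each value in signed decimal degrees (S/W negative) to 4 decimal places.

Field E=4, H=7: +4·20° lon, +7·10° lat → SW at lon -100°, lat -20°.
Square 5, 6: +5·2° lon, +6·1° lat → SW at lon -90°, lat -14°.
Subsquare q=16, g=6: +16·0.0833333° lon, +6·0.0416667° lat → SW at lon -88.6667°, lat -13.75°.
Cell spans 0.0833333° lon × 0.0416667° lat.
south -13.7500, north -13.7083.

-13.7500, -13.7083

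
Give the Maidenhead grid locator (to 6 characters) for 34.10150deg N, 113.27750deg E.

Add 180° to longitude and 90° to latitude: 293.2775, 124.1015.
Field (20°×10°, letters A–R): lon ⌊293.2775/20⌋ = 14 → O; lat ⌊124.1015/10⌋ = 12 → M.
Square (2°×1°, digits 0–9): lon ⌊13.2775/2⌋ = 6; lat ⌊4.1015/1⌋ = 4.
Subsquare (5′×2.5′, letters a–x): lon ⌊1.2775/0.0833333⌋ = 15 → p; lat ⌊0.1015/0.0416667⌋ = 2 → c.

OM64pc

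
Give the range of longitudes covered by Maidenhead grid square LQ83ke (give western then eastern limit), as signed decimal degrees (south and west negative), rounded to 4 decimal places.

56.8333, 56.9167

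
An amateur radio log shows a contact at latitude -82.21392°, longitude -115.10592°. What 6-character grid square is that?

DA27ks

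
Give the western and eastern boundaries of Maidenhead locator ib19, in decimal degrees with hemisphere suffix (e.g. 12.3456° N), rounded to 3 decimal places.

Field I=8, B=1: +8·20° lon, +1·10° lat → SW at lon -20°, lat -80°.
Square 1, 9: +1·2° lon, +9·1° lat → SW at lon -18°, lat -71°.
Cell spans 2° lon × 1° lat.
west 18.000° W, east 16.000° W.

18.000° W, 16.000° W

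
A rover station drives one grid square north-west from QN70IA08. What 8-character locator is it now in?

Longitude extended square 0; −1 → -1, wraps to 9, carry into subsquare.
Longitude subsquare i = 8; −1 → 7 = h.
Latitude extended square 8; +1 → 9.

QN70ha99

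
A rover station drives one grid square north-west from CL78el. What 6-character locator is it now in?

CL78dm

Longitude subsquare e = 4; −1 → 3 = d.
Latitude subsquare l = 11; +1 → 12 = m.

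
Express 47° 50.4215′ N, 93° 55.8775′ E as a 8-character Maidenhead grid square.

Offset from 180°W / 90°S: lon 273.93129°, lat 137.84036°.
Field: 273.93129/20 → 13 → N, 137.84036/10 → 13 → N; chars NN.
Square: 13.93129/2 → 6, 7.84036/1 → 7; chars 67.
Subsquare: 1.93129/0.0833333 → 23 → x, 0.84036/0.0416667 → 20 → u; chars xu.
Extended square: 0.01462/0.00833333 → 1, 0.00703/0.00416667 → 1; chars 11.

NN67xu11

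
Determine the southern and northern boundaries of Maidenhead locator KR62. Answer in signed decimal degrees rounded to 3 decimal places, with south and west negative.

Field K=10, R=17: +10·20° lon, +17·10° lat → SW at lon 20°, lat 80°.
Square 6, 2: +6·2° lon, +2·1° lat → SW at lon 32°, lat 82°.
Cell spans 2° lon × 1° lat.
south 82.000, north 83.000.

82.000, 83.000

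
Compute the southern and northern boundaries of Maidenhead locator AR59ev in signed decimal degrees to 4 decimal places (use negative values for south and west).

Field A=0, R=17: +0·20° lon, +17·10° lat → SW at lon -180°, lat 80°.
Square 5, 9: +5·2° lon, +9·1° lat → SW at lon -170°, lat 89°.
Subsquare e=4, v=21: +4·0.0833333° lon, +21·0.0416667° lat → SW at lon -169.667°, lat 89.875°.
Cell spans 0.0833333° lon × 0.0416667° lat.
south 89.8750, north 89.9167.

89.8750, 89.9167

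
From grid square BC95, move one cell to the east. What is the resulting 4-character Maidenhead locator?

CC05

Longitude square 9; +1 → 10, wraps to 0, carry into field.
Longitude field B = 1; +1 → 2 = C.
The latitude characters are unchanged.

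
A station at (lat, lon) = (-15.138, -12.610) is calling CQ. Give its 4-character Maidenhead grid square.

IH34

Offset from 180°W / 90°S: lon 167.39°, lat 74.86°.
Field: 167.39/20 → 8 → I, 74.86/10 → 7 → H; chars IH.
Square: 7.39/2 → 3, 4.86/1 → 4; chars 34.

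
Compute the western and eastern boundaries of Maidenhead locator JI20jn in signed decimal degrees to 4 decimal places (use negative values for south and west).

Field J=9, I=8: +9·20° lon, +8·10° lat → SW at lon 0°, lat -10°.
Square 2, 0: +2·2° lon, +0·1° lat → SW at lon 4°, lat -10°.
Subsquare j=9, n=13: +9·0.0833333° lon, +13·0.0416667° lat → SW at lon 4.75°, lat -9.45833°.
Cell spans 0.0833333° lon × 0.0416667° lat.
west 4.7500, east 4.8333.

4.7500, 4.8333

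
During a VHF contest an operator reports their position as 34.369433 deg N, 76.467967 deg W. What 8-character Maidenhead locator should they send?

FM14si38

Shift to the Maidenhead origin (180°W, 90°S): lon 103.53203, lat 124.36943.
Field (20°×10°, letters A–R): 103.53203/20 → 5 → F, 124.36943/10 → 12 → M; chars FM.
Square (2°×1°, digits 0–9): 3.53203/2 → 1, 4.36943/1 → 4; chars 14.
Subsquare (5′×2.5′, letters a–x): 1.53203/0.0833333 → 18 → s, 0.36943/0.0416667 → 8 → i; chars si.
Extended square (30″×15″, digits 0–9): 0.03203/0.00833333 → 3, 0.03610/0.00416667 → 8; chars 38.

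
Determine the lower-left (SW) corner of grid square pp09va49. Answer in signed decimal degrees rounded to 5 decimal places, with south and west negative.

69.03750, 121.78333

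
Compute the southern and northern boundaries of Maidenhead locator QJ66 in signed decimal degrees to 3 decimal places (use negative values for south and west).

6.000, 7.000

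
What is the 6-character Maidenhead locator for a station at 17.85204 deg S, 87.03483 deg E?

Shift to the Maidenhead origin (180°W, 90°S): lon 267.0348, lat 72.1480.
Field: 267.0348/20 → 13 → N, 72.1480/10 → 7 → H; chars NH.
Square: 7.0348/2 → 3, 2.1480/1 → 2; chars 32.
Subsquare: 1.0348/0.0833333 → 12 → m, 0.1480/0.0416667 → 3 → d; chars md.

NH32md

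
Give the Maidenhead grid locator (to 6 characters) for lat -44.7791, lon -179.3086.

AE05if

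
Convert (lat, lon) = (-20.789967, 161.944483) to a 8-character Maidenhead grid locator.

RG09xf30

Offset from 180°W / 90°S: lon 341.94448°, lat 69.21003°.
Field: lon ⌊341.94448/20⌋ = 17 → R; lat ⌊69.21003/10⌋ = 6 → G.
Square: lon ⌊1.94448/2⌋ = 0; lat ⌊9.21003/1⌋ = 9.
Subsquare: lon ⌊1.94448/0.0833333⌋ = 23 → x; lat ⌊0.21003/0.0416667⌋ = 5 → f.
Extended square: lon ⌊0.02782/0.00833333⌋ = 3; lat ⌊0.00170/0.00416667⌋ = 0.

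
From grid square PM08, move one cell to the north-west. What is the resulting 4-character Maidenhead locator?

OM99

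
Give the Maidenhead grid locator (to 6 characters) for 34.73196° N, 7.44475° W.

IM64gr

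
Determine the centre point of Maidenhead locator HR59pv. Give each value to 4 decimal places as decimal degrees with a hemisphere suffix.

Field H=7, R=17: +7·20° lon, +17·10° lat → SW at lon -40°, lat 80°.
Square 5, 9: +5·2° lon, +9·1° lat → SW at lon -30°, lat 89°.
Subsquare p=15, v=21: +15·0.0833333° lon, +21·0.0416667° lat → SW at lon -28.75°, lat 89.875°.
Cell spans 0.0833333° lon × 0.0416667° lat. Centre is SW corner plus half of each.
latitude 89.8958° N, longitude 28.7083° W.

89.8958° N, 28.7083° W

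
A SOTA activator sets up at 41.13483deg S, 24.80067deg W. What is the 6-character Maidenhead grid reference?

HE78ou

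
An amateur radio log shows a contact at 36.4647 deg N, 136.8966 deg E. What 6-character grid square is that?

Shift to the Maidenhead origin (180°W, 90°S): lon 316.8966, lat 126.4647.
Field: lon ⌊316.8966/20⌋ = 15 → P; lat ⌊126.4647/10⌋ = 12 → M.
Square: lon ⌊16.8966/2⌋ = 8; lat ⌊6.4647/1⌋ = 6.
Subsquare: lon ⌊0.8966/0.0833333⌋ = 10 → k; lat ⌊0.4647/0.0416667⌋ = 11 → l.

PM86kl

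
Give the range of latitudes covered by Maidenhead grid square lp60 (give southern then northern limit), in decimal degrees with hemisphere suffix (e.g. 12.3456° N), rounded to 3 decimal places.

60.000° N, 61.000° N

Field L=11, P=15: +11·20° lon, +15·10° lat → SW at lon 40°, lat 60°.
Square 6, 0: +6·2° lon, +0·1° lat → SW at lon 52°, lat 60°.
Cell spans 2° lon × 1° lat.
south 60.000° N, north 61.000° N.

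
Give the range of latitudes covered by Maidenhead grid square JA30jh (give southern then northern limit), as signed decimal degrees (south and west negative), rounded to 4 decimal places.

-89.7083, -89.6667

Field J=9, A=0: +9·20° lon, +0·10° lat → SW at lon 0°, lat -90°.
Square 3, 0: +3·2° lon, +0·1° lat → SW at lon 6°, lat -90°.
Subsquare j=9, h=7: +9·0.0833333° lon, +7·0.0416667° lat → SW at lon 6.75°, lat -89.7083°.
Cell spans 0.0833333° lon × 0.0416667° lat.
south -89.7083, north -89.6667.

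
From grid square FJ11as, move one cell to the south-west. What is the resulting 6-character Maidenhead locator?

FJ01xr

Longitude subsquare a = 0; −1 → -1, wraps to 23 = x, carry into square.
Longitude square 1; −1 → 0.
Latitude subsquare s = 18; −1 → 17 = r.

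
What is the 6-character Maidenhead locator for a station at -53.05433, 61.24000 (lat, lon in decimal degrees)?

Shift to the Maidenhead origin (180°W, 90°S): lon 241.2400, lat 36.9457.
Field: lon ⌊241.2400/20⌋ = 12 → M; lat ⌊36.9457/10⌋ = 3 → D.
Square: lon ⌊1.2400/2⌋ = 0; lat ⌊6.9457/1⌋ = 6.
Subsquare: lon ⌊1.2400/0.0833333⌋ = 14 → o; lat ⌊0.9457/0.0416667⌋ = 22 → w.

MD06ow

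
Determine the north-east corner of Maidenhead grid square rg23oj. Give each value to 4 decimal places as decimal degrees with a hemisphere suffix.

Field R=17, G=6: +17·20° lon, +6·10° lat → SW at lon 160°, lat -30°.
Square 2, 3: +2·2° lon, +3·1° lat → SW at lon 164°, lat -27°.
Subsquare o=14, j=9: +14·0.0833333° lon, +9·0.0416667° lat → SW at lon 165.167°, lat -26.625°.
Cell spans 0.0833333° lon × 0.0416667° lat. NE corner is SW corner plus one full cell.
latitude 26.5833° S, longitude 165.2500° E.

26.5833° S, 165.2500° E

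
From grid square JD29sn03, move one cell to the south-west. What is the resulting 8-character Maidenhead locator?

Longitude extended square 0; −1 → -1, wraps to 9, carry into subsquare.
Longitude subsquare s = 18; −1 → 17 = r.
Latitude extended square 3; −1 → 2.

JD29rn92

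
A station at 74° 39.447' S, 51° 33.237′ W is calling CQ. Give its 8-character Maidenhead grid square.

Add 180° to longitude and 90° to latitude: 128.44605, 15.34255.
Field: 128.44605/20 → 6 → G, 15.34255/10 → 1 → B; chars GB.
Square: 8.44605/2 → 4, 5.34255/1 → 5; chars 45.
Subsquare: 0.44605/0.0833333 → 5 → f, 0.34255/0.0416667 → 8 → i; chars fi.
Extended square: 0.02938/0.00833333 → 3, 0.00922/0.00416667 → 2; chars 32.

GB45fi32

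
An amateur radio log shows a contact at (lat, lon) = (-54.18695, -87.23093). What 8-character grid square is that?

ED65jt25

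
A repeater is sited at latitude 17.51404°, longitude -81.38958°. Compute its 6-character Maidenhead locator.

EK97hm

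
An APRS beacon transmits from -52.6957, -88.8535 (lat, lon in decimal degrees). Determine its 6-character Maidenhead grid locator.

Offset from 180°W / 90°S: lon 91.1465°, lat 37.3043°.
Field (20°×10°, letters A–R): lon ⌊91.1465/20⌋ = 4 → E; lat ⌊37.3043/10⌋ = 3 → D.
Square (2°×1°, digits 0–9): lon ⌊11.1465/2⌋ = 5; lat ⌊7.3043/1⌋ = 7.
Subsquare (5′×2.5′, letters a–x): lon ⌊1.1465/0.0833333⌋ = 13 → n; lat ⌊0.3043/0.0416667⌋ = 7 → h.

ED57nh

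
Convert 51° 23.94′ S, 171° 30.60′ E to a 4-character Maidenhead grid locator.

RD58

Shift to the Maidenhead origin (180°W, 90°S): lon 351.51, lat 38.60.
Field (20°×10°, letters A–R): lon ⌊351.51/20⌋ = 17 → R; lat ⌊38.60/10⌋ = 3 → D.
Square (2°×1°, digits 0–9): lon ⌊11.51/2⌋ = 5; lat ⌊8.60/1⌋ = 8.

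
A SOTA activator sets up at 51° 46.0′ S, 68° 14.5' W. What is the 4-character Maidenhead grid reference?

FD58

Offset from 180°W / 90°S: lon 111.76°, lat 38.23°.
Field (20°×10°, letters A–R): lon ⌊111.76/20⌋ = 5 → F; lat ⌊38.23/10⌋ = 3 → D.
Square (2°×1°, digits 0–9): lon ⌊11.76/2⌋ = 5; lat ⌊8.23/1⌋ = 8.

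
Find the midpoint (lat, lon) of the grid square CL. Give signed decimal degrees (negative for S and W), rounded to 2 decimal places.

Field C=2, L=11: +2·20° lon, +11·10° lat → SW at lon -140°, lat 20°.
Cell spans 20° lon × 10° lat. Centre is SW corner plus half of each.
latitude 25.00, longitude -130.00.

25.00, -130.00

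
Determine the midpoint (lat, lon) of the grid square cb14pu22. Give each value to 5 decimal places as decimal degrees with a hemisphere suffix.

Field C=2, B=1: +2·20° lon, +1·10° lat → SW at lon -140°, lat -80°.
Square 1, 4: +1·2° lon, +4·1° lat → SW at lon -138°, lat -76°.
Subsquare p=15, u=20: +15·0.0833333° lon, +20·0.0416667° lat → SW at lon -136.75°, lat -75.1667°.
Extended square 2, 2: +2·0.00833333° lon, +2·0.00416667° lat → SW at lon -136.733°, lat -75.1583°.
Cell spans 0.00833333° lon × 0.00416667° lat. Centre is SW corner plus half of each.
latitude 75.15625° S, longitude 136.72917° W.

75.15625° S, 136.72917° W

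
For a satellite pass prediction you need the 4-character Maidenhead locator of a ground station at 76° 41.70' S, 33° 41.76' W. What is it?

Add 180° to longitude and 90° to latitude: 146.30, 13.31.
Field: 146.30/20 → 7 → H, 13.31/10 → 1 → B; chars HB.
Square: 6.30/2 → 3, 3.31/1 → 3; chars 33.

HB33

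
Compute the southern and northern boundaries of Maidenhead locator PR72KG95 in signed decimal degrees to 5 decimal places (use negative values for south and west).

Field P=15, R=17: +15·20° lon, +17·10° lat → SW at lon 120°, lat 80°.
Square 7, 2: +7·2° lon, +2·1° lat → SW at lon 134°, lat 82°.
Subsquare k=10, g=6: +10·0.0833333° lon, +6·0.0416667° lat → SW at lon 134.833°, lat 82.25°.
Extended square 9, 5: +9·0.00833333° lon, +5·0.00416667° lat → SW at lon 134.908°, lat 82.2708°.
Cell spans 0.00833333° lon × 0.00416667° lat.
south 82.27083, north 82.27500.

82.27083, 82.27500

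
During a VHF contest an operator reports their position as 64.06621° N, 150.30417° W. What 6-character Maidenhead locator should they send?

BP44ub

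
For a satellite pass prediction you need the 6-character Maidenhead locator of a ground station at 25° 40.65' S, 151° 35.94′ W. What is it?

Add 180° to longitude and 90° to latitude: 28.4010, 64.3225.
Field (20°×10°, letters A–R): 28.4010/20 → 1 → B, 64.3225/10 → 6 → G; chars BG.
Square (2°×1°, digits 0–9): 8.4010/2 → 4, 4.3225/1 → 4; chars 44.
Subsquare (5′×2.5′, letters a–x): 0.4010/0.0833333 → 4 → e, 0.3225/0.0416667 → 7 → h; chars eh.

BG44eh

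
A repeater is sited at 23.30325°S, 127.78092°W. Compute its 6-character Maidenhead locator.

CG66cq

Shift to the Maidenhead origin (180°W, 90°S): lon 52.2191, lat 66.6968.
Field (20°×10°, letters A–R): 52.2191/20 → 2 → C, 66.6968/10 → 6 → G; chars CG.
Square (2°×1°, digits 0–9): 12.2191/2 → 6, 6.6968/1 → 6; chars 66.
Subsquare (5′×2.5′, letters a–x): 0.2191/0.0833333 → 2 → c, 0.6968/0.0416667 → 16 → q; chars cq.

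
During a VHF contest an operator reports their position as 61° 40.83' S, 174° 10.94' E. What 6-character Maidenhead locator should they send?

Shift to the Maidenhead origin (180°W, 90°S): lon 354.1823, lat 28.3195.
Field (20°×10°, letters A–R): 354.1823/20 → 17 → R, 28.3195/10 → 2 → C; chars RC.
Square (2°×1°, digits 0–9): 14.1823/2 → 7, 8.3195/1 → 8; chars 78.
Subsquare (5′×2.5′, letters a–x): 0.1823/0.0833333 → 2 → c, 0.3195/0.0416667 → 7 → h; chars ch.

RC78ch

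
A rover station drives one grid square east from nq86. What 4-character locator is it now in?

NQ96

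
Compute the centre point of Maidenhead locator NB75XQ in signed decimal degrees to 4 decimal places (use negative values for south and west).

-74.3125, 95.9583

Field N=13, B=1: +13·20° lon, +1·10° lat → SW at lon 80°, lat -80°.
Square 7, 5: +7·2° lon, +5·1° lat → SW at lon 94°, lat -75°.
Subsquare x=23, q=16: +23·0.0833333° lon, +16·0.0416667° lat → SW at lon 95.9167°, lat -74.3333°.
Cell spans 0.0833333° lon × 0.0416667° lat. Centre is SW corner plus half of each.
latitude -74.3125, longitude 95.9583.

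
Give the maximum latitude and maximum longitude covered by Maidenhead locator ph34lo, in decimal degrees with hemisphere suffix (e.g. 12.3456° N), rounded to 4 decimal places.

15.3750° S, 127.0000° E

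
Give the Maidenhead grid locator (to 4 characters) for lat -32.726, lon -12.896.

IF37

Offset from 180°W / 90°S: lon 167.10°, lat 57.27°.
Field: 167.10/20 → 8 → I, 57.27/10 → 5 → F; chars IF.
Square: 7.10/2 → 3, 7.27/1 → 7; chars 37.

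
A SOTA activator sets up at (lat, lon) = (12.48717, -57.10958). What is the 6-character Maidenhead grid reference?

Offset from 180°W / 90°S: lon 122.8904°, lat 102.4872°.
Field: lon ⌊122.8904/20⌋ = 6 → G; lat ⌊102.4872/10⌋ = 10 → K.
Square: lon ⌊2.8904/2⌋ = 1; lat ⌊2.4872/1⌋ = 2.
Subsquare: lon ⌊0.8904/0.0833333⌋ = 10 → k; lat ⌊0.4872/0.0416667⌋ = 11 → l.

GK12kl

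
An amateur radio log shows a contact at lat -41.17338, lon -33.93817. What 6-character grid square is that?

Offset from 180°W / 90°S: lon 146.0618°, lat 48.8266°.
Field: 146.0618/20 → 7 → H, 48.8266/10 → 4 → E; chars HE.
Square: 6.0618/2 → 3, 8.8266/1 → 8; chars 38.
Subsquare: 0.0618/0.0833333 → 0 → a, 0.8266/0.0416667 → 19 → t; chars at.

HE38at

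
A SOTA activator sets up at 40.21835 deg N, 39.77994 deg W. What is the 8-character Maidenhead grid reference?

HN00cf62

Shift to the Maidenhead origin (180°W, 90°S): lon 140.22006, lat 130.21835.
Field: lon ⌊140.22006/20⌋ = 7 → H; lat ⌊130.21835/10⌋ = 13 → N.
Square: lon ⌊0.22006/2⌋ = 0; lat ⌊0.21835/1⌋ = 0.
Subsquare: lon ⌊0.22006/0.0833333⌋ = 2 → c; lat ⌊0.21835/0.0416667⌋ = 5 → f.
Extended square: lon ⌊0.05339/0.00833333⌋ = 6; lat ⌊0.01002/0.00416667⌋ = 2.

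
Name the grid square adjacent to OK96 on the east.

Longitude square 9; +1 → 10, wraps to 0, carry into field.
Longitude field O = 14; +1 → 15 = P.
The latitude characters are unchanged.

PK06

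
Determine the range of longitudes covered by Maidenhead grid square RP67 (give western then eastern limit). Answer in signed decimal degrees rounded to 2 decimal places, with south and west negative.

Field R=17, P=15: +17·20° lon, +15·10° lat → SW at lon 160°, lat 60°.
Square 6, 7: +6·2° lon, +7·1° lat → SW at lon 172°, lat 67°.
Cell spans 2° lon × 1° lat.
west 172.00, east 174.00.

172.00, 174.00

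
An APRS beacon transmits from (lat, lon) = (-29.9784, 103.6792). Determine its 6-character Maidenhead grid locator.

OG10ua

Add 180° to longitude and 90° to latitude: 283.6792, 60.0216.
Field: lon ⌊283.6792/20⌋ = 14 → O; lat ⌊60.0216/10⌋ = 6 → G.
Square: lon ⌊3.6792/2⌋ = 1; lat ⌊0.0216/1⌋ = 0.
Subsquare: lon ⌊1.6792/0.0833333⌋ = 20 → u; lat ⌊0.0216/0.0416667⌋ = 0 → a.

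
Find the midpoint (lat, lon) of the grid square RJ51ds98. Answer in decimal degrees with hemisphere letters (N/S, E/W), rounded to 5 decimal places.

1.78542° N, 170.32917° E

Field R=17, J=9: +17·20° lon, +9·10° lat → SW at lon 160°, lat 0°.
Square 5, 1: +5·2° lon, +1·1° lat → SW at lon 170°, lat 1°.
Subsquare d=3, s=18: +3·0.0833333° lon, +18·0.0416667° lat → SW at lon 170.25°, lat 1.75°.
Extended square 9, 8: +9·0.00833333° lon, +8·0.00416667° lat → SW at lon 170.325°, lat 1.78333°.
Cell spans 0.00833333° lon × 0.00416667° lat. Centre is SW corner plus half of each.
latitude 1.78542° N, longitude 170.32917° E.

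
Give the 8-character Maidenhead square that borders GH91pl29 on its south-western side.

GH91pl18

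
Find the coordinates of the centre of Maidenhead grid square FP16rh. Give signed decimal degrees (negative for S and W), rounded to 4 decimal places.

66.3125, -76.5417

Field F=5, P=15: +5·20° lon, +15·10° lat → SW at lon -80°, lat 60°.
Square 1, 6: +1·2° lon, +6·1° lat → SW at lon -78°, lat 66°.
Subsquare r=17, h=7: +17·0.0833333° lon, +7·0.0416667° lat → SW at lon -76.5833°, lat 66.2917°.
Cell spans 0.0833333° lon × 0.0416667° lat. Centre is SW corner plus half of each.
latitude 66.3125, longitude -76.5417.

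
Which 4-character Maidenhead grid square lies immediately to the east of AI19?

AI29

Longitude square 1; +1 → 2.
The latitude characters are unchanged.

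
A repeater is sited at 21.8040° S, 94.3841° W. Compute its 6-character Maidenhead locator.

Add 180° to longitude and 90° to latitude: 85.6159, 68.1960.
Field (20°×10°, letters A–R): lon ⌊85.6159/20⌋ = 4 → E; lat ⌊68.1960/10⌋ = 6 → G.
Square (2°×1°, digits 0–9): lon ⌊5.6159/2⌋ = 2; lat ⌊8.1960/1⌋ = 8.
Subsquare (5′×2.5′, letters a–x): lon ⌊1.6159/0.0833333⌋ = 19 → t; lat ⌊0.1960/0.0416667⌋ = 4 → e.

EG28te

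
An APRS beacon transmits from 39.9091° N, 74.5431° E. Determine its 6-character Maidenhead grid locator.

Shift to the Maidenhead origin (180°W, 90°S): lon 254.5431, lat 129.9091.
Field: 254.5431/20 → 12 → M, 129.9091/10 → 12 → M; chars MM.
Square: 14.5431/2 → 7, 9.9091/1 → 9; chars 79.
Subsquare: 0.5431/0.0833333 → 6 → g, 0.9091/0.0416667 → 21 → v; chars gv.

MM79gv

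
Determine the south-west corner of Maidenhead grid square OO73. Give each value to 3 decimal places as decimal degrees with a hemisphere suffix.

53.000° N, 114.000° E

Field O=14, O=14: +14·20° lon, +14·10° lat → SW at lon 100°, lat 50°.
Square 7, 3: +7·2° lon, +3·1° lat → SW at lon 114°, lat 53°.
latitude 53.000° N, longitude 114.000° E.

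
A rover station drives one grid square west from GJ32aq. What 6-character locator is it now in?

Longitude subsquare a = 0; −1 → -1, wraps to 23 = x, carry into square.
Longitude square 3; −1 → 2.
The latitude characters are unchanged.

GJ22xq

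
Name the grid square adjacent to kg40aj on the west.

KG30xj

Longitude subsquare a = 0; −1 → -1, wraps to 23 = x, carry into square.
Longitude square 4; −1 → 3.
The latitude characters are unchanged.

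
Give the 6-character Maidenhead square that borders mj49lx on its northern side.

MK40la

Latitude subsquare x = 23; +1 → 24, wraps to 0 = a, carry into square.
Latitude square 9; +1 → 10, wraps to 0, carry into field.
Latitude field J = 9; +1 → 10 = K.
The longitude characters are unchanged.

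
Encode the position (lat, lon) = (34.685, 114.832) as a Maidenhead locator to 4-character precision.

Shift to the Maidenhead origin (180°W, 90°S): lon 294.83, lat 124.69.
Field: lon ⌊294.83/20⌋ = 14 → O; lat ⌊124.69/10⌋ = 12 → M.
Square: lon ⌊14.83/2⌋ = 7; lat ⌊4.69/1⌋ = 4.

OM74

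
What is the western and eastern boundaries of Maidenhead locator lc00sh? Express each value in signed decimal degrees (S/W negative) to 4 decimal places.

41.5000, 41.5833

Field L=11, C=2: +11·20° lon, +2·10° lat → SW at lon 40°, lat -70°.
Square 0, 0: +0·2° lon, +0·1° lat → SW at lon 40°, lat -70°.
Subsquare s=18, h=7: +18·0.0833333° lon, +7·0.0416667° lat → SW at lon 41.5°, lat -69.7083°.
Cell spans 0.0833333° lon × 0.0416667° lat.
west 41.5000, east 41.5833.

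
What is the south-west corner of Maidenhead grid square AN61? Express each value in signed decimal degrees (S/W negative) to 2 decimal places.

41.00, -168.00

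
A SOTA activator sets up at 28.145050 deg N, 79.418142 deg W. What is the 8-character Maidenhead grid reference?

Offset from 180°W / 90°S: lon 100.58186°, lat 118.14505°.
Field: 100.58186/20 → 5 → F, 118.14505/10 → 11 → L; chars FL.
Square: 0.58186/2 → 0, 8.14505/1 → 8; chars 08.
Subsquare: 0.58186/0.0833333 → 6 → g, 0.14505/0.0416667 → 3 → d; chars gd.
Extended square: 0.08186/0.00833333 → 9, 0.02005/0.00416667 → 4; chars 94.

FL08gd94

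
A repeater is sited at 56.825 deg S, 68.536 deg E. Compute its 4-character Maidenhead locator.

Shift to the Maidenhead origin (180°W, 90°S): lon 248.54, lat 33.17.
Field (20°×10°, letters A–R): 248.54/20 → 12 → M, 33.17/10 → 3 → D; chars MD.
Square (2°×1°, digits 0–9): 8.54/2 → 4, 3.17/1 → 3; chars 43.

MD43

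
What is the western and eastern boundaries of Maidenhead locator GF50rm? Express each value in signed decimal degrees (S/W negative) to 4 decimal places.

-48.5833, -48.5000

Field G=6, F=5: +6·20° lon, +5·10° lat → SW at lon -60°, lat -40°.
Square 5, 0: +5·2° lon, +0·1° lat → SW at lon -50°, lat -40°.
Subsquare r=17, m=12: +17·0.0833333° lon, +12·0.0416667° lat → SW at lon -48.5833°, lat -39.5°.
Cell spans 0.0833333° lon × 0.0416667° lat.
west -48.5833, east -48.5000.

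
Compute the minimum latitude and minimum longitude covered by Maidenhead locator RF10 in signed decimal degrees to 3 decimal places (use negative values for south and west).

-40.000, 162.000

Field R=17, F=5: +17·20° lon, +5·10° lat → SW at lon 160°, lat -40°.
Square 1, 0: +1·2° lon, +0·1° lat → SW at lon 162°, lat -40°.
latitude -40.000, longitude 162.000.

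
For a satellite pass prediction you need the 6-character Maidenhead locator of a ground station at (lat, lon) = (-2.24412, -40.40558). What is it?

Shift to the Maidenhead origin (180°W, 90°S): lon 139.5944, lat 87.7559.
Field: 139.5944/20 → 6 → G, 87.7559/10 → 8 → I; chars GI.
Square: 19.5944/2 → 9, 7.7559/1 → 7; chars 97.
Subsquare: 1.5944/0.0833333 → 19 → t, 0.7559/0.0416667 → 18 → s; chars ts.

GI97ts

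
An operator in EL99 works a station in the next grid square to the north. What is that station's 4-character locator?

EM90

Latitude square 9; +1 → 10, wraps to 0, carry into field.
Latitude field L = 11; +1 → 12 = M.
The longitude characters are unchanged.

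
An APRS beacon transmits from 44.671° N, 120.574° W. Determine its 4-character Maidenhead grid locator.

CN94

Add 180° to longitude and 90° to latitude: 59.43, 134.67.
Field: 59.43/20 → 2 → C, 134.67/10 → 13 → N; chars CN.
Square: 19.43/2 → 9, 4.67/1 → 4; chars 94.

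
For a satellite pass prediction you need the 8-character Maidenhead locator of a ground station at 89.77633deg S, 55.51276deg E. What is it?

LA70sf13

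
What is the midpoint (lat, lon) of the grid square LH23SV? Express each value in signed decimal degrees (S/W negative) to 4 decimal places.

-16.1042, 45.5417

Field L=11, H=7: +11·20° lon, +7·10° lat → SW at lon 40°, lat -20°.
Square 2, 3: +2·2° lon, +3·1° lat → SW at lon 44°, lat -17°.
Subsquare s=18, v=21: +18·0.0833333° lon, +21·0.0416667° lat → SW at lon 45.5°, lat -16.125°.
Cell spans 0.0833333° lon × 0.0416667° lat. Centre is SW corner plus half of each.
latitude -16.1042, longitude 45.5417.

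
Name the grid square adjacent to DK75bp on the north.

DK75bq

Latitude subsquare p = 15; +1 → 16 = q.
The longitude characters are unchanged.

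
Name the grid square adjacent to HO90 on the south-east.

IN09

Longitude square 9; +1 → 10, wraps to 0, carry into field.
Longitude field H = 7; +1 → 8 = I.
Latitude square 0; −1 → -1, wraps to 9, carry into field.
Latitude field O = 14; −1 → 13 = N.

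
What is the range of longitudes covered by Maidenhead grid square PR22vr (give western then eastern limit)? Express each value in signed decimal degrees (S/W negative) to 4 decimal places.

Field P=15, R=17: +15·20° lon, +17·10° lat → SW at lon 120°, lat 80°.
Square 2, 2: +2·2° lon, +2·1° lat → SW at lon 124°, lat 82°.
Subsquare v=21, r=17: +21·0.0833333° lon, +17·0.0416667° lat → SW at lon 125.75°, lat 82.7083°.
Cell spans 0.0833333° lon × 0.0416667° lat.
west 125.7500, east 125.8333.

125.7500, 125.8333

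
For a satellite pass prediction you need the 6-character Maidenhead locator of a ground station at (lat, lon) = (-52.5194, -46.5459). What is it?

Offset from 180°W / 90°S: lon 133.4541°, lat 37.4806°.
Field: lon ⌊133.4541/20⌋ = 6 → G; lat ⌊37.4806/10⌋ = 3 → D.
Square: lon ⌊13.4541/2⌋ = 6; lat ⌊7.4806/1⌋ = 7.
Subsquare: lon ⌊1.4541/0.0833333⌋ = 17 → r; lat ⌊0.4806/0.0416667⌋ = 11 → l.

GD67rl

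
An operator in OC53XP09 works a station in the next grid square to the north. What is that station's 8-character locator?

Latitude extended square 9; +1 → 10, wraps to 0, carry into subsquare.
Latitude subsquare p = 15; +1 → 16 = q.
The longitude characters are unchanged.

OC53xq00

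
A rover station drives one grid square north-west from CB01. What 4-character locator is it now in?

Longitude square 0; −1 → -1, wraps to 9, carry into field.
Longitude field C = 2; −1 → 1 = B.
Latitude square 1; +1 → 2.

BB92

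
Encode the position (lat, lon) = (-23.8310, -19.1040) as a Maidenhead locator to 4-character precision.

Add 180° to longitude and 90° to latitude: 160.90, 66.17.
Field: 160.90/20 → 8 → I, 66.17/10 → 6 → G; chars IG.
Square: 0.90/2 → 0, 6.17/1 → 6; chars 06.

IG06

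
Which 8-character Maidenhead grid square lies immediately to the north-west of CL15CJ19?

CL15ck00

Longitude extended square 1; −1 → 0.
Latitude extended square 9; +1 → 10, wraps to 0, carry into subsquare.
Latitude subsquare j = 9; +1 → 10 = k.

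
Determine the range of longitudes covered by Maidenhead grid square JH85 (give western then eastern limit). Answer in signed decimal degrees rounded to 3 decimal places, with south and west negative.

16.000, 18.000

Field J=9, H=7: +9·20° lon, +7·10° lat → SW at lon 0°, lat -20°.
Square 8, 5: +8·2° lon, +5·1° lat → SW at lon 16°, lat -15°.
Cell spans 2° lon × 1° lat.
west 16.000, east 18.000.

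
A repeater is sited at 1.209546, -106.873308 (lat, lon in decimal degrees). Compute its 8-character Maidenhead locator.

DJ61nf50

Add 180° to longitude and 90° to latitude: 73.12669, 91.20955.
Field: 73.12669/20 → 3 → D, 91.20955/10 → 9 → J; chars DJ.
Square: 13.12669/2 → 6, 1.20955/1 → 1; chars 61.
Subsquare: 1.12669/0.0833333 → 13 → n, 0.20955/0.0416667 → 5 → f; chars nf.
Extended square: 0.04336/0.00833333 → 5, 0.00121/0.00416667 → 0; chars 50.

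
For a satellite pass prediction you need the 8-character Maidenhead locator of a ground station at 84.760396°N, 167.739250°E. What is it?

RR34us82

Shift to the Maidenhead origin (180°W, 90°S): lon 347.73925, lat 174.76040.
Field (20°×10°, letters A–R): lon ⌊347.73925/20⌋ = 17 → R; lat ⌊174.76040/10⌋ = 17 → R.
Square (2°×1°, digits 0–9): lon ⌊7.73925/2⌋ = 3; lat ⌊4.76040/1⌋ = 4.
Subsquare (5′×2.5′, letters a–x): lon ⌊1.73925/0.0833333⌋ = 20 → u; lat ⌊0.76040/0.0416667⌋ = 18 → s.
Extended square (30″×15″, digits 0–9): lon ⌊0.07258/0.00833333⌋ = 8; lat ⌊0.01040/0.00416667⌋ = 2.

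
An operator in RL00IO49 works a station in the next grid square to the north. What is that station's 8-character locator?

RL00ip40

Latitude extended square 9; +1 → 10, wraps to 0, carry into subsquare.
Latitude subsquare o = 14; +1 → 15 = p.
The longitude characters are unchanged.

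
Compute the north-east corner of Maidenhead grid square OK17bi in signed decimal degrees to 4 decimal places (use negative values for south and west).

17.3750, 102.1667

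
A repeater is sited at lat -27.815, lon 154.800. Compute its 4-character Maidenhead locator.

QG72

Offset from 180°W / 90°S: lon 334.80°, lat 62.19°.
Field: 334.80/20 → 16 → Q, 62.19/10 → 6 → G; chars QG.
Square: 14.80/2 → 7, 2.19/1 → 2; chars 72.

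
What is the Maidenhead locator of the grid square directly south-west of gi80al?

GI70xk

Longitude subsquare a = 0; −1 → -1, wraps to 23 = x, carry into square.
Longitude square 8; −1 → 7.
Latitude subsquare l = 11; −1 → 10 = k.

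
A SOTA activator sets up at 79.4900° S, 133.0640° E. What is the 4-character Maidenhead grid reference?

PB60

Add 180° to longitude and 90° to latitude: 313.06, 10.51.
Field: lon ⌊313.06/20⌋ = 15 → P; lat ⌊10.51/10⌋ = 1 → B.
Square: lon ⌊13.06/2⌋ = 6; lat ⌊0.51/1⌋ = 0.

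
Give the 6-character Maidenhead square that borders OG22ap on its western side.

OG12xp

Longitude subsquare a = 0; −1 → -1, wraps to 23 = x, carry into square.
Longitude square 2; −1 → 1.
The latitude characters are unchanged.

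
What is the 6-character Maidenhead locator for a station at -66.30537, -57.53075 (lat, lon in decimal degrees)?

GC13fq

Offset from 180°W / 90°S: lon 122.4693°, lat 23.6946°.
Field: 122.4693/20 → 6 → G, 23.6946/10 → 2 → C; chars GC.
Square: 2.4693/2 → 1, 3.6946/1 → 3; chars 13.
Subsquare: 0.4693/0.0833333 → 5 → f, 0.6946/0.0416667 → 16 → q; chars fq.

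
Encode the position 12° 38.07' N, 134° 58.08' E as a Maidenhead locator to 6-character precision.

Offset from 180°W / 90°S: lon 314.9680°, lat 102.6345°.
Field (20°×10°, letters A–R): lon ⌊314.9680/20⌋ = 15 → P; lat ⌊102.6345/10⌋ = 10 → K.
Square (2°×1°, digits 0–9): lon ⌊14.9680/2⌋ = 7; lat ⌊2.6345/1⌋ = 2.
Subsquare (5′×2.5′, letters a–x): lon ⌊0.9680/0.0833333⌋ = 11 → l; lat ⌊0.6345/0.0416667⌋ = 15 → p.

PK72lp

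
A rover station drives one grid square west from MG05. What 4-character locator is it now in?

LG95

Longitude square 0; −1 → -1, wraps to 9, carry into field.
Longitude field M = 12; −1 → 11 = L.
The latitude characters are unchanged.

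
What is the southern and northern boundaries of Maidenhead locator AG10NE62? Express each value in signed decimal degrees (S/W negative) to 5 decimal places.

Field A=0, G=6: +0·20° lon, +6·10° lat → SW at lon -180°, lat -30°.
Square 1, 0: +1·2° lon, +0·1° lat → SW at lon -178°, lat -30°.
Subsquare n=13, e=4: +13·0.0833333° lon, +4·0.0416667° lat → SW at lon -176.917°, lat -29.8333°.
Extended square 6, 2: +6·0.00833333° lon, +2·0.00416667° lat → SW at lon -176.867°, lat -29.825°.
Cell spans 0.00833333° lon × 0.00416667° lat.
south -29.82500, north -29.82083.

-29.82500, -29.82083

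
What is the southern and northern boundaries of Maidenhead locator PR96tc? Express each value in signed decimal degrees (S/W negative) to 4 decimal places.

86.0833, 86.1250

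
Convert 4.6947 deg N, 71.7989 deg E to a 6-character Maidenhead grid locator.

Shift to the Maidenhead origin (180°W, 90°S): lon 251.7989, lat 94.6947.
Field: 251.7989/20 → 12 → M, 94.6947/10 → 9 → J; chars MJ.
Square: 11.7989/2 → 5, 4.6947/1 → 4; chars 54.
Subsquare: 1.7989/0.0833333 → 21 → v, 0.6947/0.0416667 → 16 → q; chars vq.

MJ54vq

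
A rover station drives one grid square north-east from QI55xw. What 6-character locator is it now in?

Longitude subsquare x = 23; +1 → 24, wraps to 0 = a, carry into square.
Longitude square 5; +1 → 6.
Latitude subsquare w = 22; +1 → 23 = x.

QI65ax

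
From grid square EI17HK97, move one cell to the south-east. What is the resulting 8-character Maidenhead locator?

Longitude extended square 9; +1 → 10, wraps to 0, carry into subsquare.
Longitude subsquare h = 7; +1 → 8 = i.
Latitude extended square 7; −1 → 6.

EI17ik06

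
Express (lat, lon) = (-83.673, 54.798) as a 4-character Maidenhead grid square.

Offset from 180°W / 90°S: lon 234.80°, lat 6.33°.
Field: lon ⌊234.80/20⌋ = 11 → L; lat ⌊6.33/10⌋ = 0 → A.
Square: lon ⌊14.80/2⌋ = 7; lat ⌊6.33/1⌋ = 6.

LA76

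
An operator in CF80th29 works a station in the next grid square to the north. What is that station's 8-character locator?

Latitude extended square 9; +1 → 10, wraps to 0, carry into subsquare.
Latitude subsquare h = 7; +1 → 8 = i.
The longitude characters are unchanged.

CF80ti20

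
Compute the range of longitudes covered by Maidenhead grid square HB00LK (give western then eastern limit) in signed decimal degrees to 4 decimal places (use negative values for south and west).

-39.0833, -39.0000

Field H=7, B=1: +7·20° lon, +1·10° lat → SW at lon -40°, lat -80°.
Square 0, 0: +0·2° lon, +0·1° lat → SW at lon -40°, lat -80°.
Subsquare l=11, k=10: +11·0.0833333° lon, +10·0.0416667° lat → SW at lon -39.0833°, lat -79.5833°.
Cell spans 0.0833333° lon × 0.0416667° lat.
west -39.0833, east -39.0000.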